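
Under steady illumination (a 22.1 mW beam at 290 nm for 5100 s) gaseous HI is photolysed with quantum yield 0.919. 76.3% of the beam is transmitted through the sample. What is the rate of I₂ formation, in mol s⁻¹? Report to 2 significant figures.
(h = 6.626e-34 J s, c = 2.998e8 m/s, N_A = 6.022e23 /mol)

1.2e-8 mol s⁻¹

Photon energy at 290 nm: hc/λ = (6.626e-34)(2.998e8)/(290e-9) = 6.850e-19 J.
Energy delivered: (22.1 mW)(5100 s) = 112.7 J.
Photons incident: 112.7 / 6.850e-19 = 1.645e20, i.e. 1.645e20/6.022e23 = 2.732e-4 mol.
Fraction absorbed: 1 − 76.3/100 = 0.2370.
Photons absorbed: 0.2370 × 2.732e-4 = 6.475e-5 mol.
Product formed: 0.919 × 6.475e-5 = 5.951e-5 mol.
Rate: 5.951e-5 / 5100 s = 1.2e-8 mol s⁻¹.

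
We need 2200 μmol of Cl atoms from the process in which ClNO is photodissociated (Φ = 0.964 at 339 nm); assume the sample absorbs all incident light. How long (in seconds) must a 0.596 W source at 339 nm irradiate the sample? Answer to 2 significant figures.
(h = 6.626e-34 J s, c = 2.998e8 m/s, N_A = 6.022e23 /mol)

Product: 2200 μmol = 0.00220 mol.
Photons that must be absorbed: 0.00220 / 0.964 = 0.002282 mol.
Photon energy: hc/λ = 5.860e-19 J; per mole, 3.529e5 J mol⁻¹.
Energy required: 0.002282 × 3.529e5 = 805.3 J.
Time: 805.3 J / 0.596 W = 1400 s.

t ≈ 1400 s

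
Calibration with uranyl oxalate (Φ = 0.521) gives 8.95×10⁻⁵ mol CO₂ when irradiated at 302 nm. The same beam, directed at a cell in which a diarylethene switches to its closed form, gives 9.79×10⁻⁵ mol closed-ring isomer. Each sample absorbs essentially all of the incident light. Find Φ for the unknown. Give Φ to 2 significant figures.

Φ = 0.57

Photons absorbed by the actinometer: 8.95×10⁻⁵ / 0.521 = 1.718×10⁻⁴ mol.
Φ(unknown) = 9.79×10⁻⁵ / 1.718×10⁻⁴ = 0.57.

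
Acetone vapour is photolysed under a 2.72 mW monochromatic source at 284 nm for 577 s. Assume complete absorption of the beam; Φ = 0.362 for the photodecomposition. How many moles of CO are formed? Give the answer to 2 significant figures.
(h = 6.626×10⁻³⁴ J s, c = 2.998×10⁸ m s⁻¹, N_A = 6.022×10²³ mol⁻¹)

1.3×10⁻⁶ mol

Photon energy at 284 nm: hc/λ = (6.626×10⁻³⁴)(2.998×10⁸)/(284×10⁻⁹) = 6.995×10⁻¹⁹ J.
Energy delivered: (2.72 mW)(577 s) = 1.569 J.
Photons incident: 1.569 / 6.995×10⁻¹⁹ = 2.243×10¹⁸, i.e. 2.243×10¹⁸/6.022×10²³ = 3.725×10⁻⁶ mol.
Product: Φ × n_abs = 0.362 × 3.725×10⁻⁶ = 1.348×10⁻⁶ mol.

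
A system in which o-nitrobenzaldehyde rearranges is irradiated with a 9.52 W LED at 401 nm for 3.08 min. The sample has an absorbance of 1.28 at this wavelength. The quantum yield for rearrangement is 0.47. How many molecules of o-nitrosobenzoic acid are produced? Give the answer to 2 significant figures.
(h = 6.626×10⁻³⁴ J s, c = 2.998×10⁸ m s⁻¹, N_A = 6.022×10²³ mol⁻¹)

Photon energy at 401 nm: hc/λ = (6.626×10⁻³⁴)(2.998×10⁸)/(401×10⁻⁹) = 4.954×10⁻¹⁹ J.
Energy delivered: (9.52 W)(184.8 s) = 1759 J.
Photons incident: 1759 / 4.954×10⁻¹⁹ = 3.551×10²¹, i.e. 3.551×10²¹/6.022×10²³ = 0.005897 mol.
Fraction absorbed: 1 − 10^(−1.28) = 0.9475.
Photons absorbed: 0.9475 × 0.005897 = 0.005587 mol.
Product: Φ × n_abs = 0.47 × 0.005587 = 0.002626 mol.
As a count: 0.002626 × 6.022×10²³ = 1.6×10²¹.

1.6×10²¹ molecules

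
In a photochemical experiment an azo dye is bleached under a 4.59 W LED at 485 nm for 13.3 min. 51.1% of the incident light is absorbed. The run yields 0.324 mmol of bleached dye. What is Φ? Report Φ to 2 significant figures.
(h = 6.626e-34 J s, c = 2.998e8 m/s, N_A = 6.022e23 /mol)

Φ = 0.043

Product: 0.324 mmol = 3.24e-4 mol.
Photon energy at 485 nm: hc/λ = (6.626e-34)(2.998e8)/(485e-9) = 4.096e-19 J.
Energy delivered: (4.59 W)(798 s) = 3663 J.
Photons incident: 3663 / 4.096e-19 = 8.943e21, i.e. 8.943e21/6.022e23 = 0.01485 mol.
Photons absorbed: 0.511 × 0.01485 = 0.007588 mol.
Φ = 3.24e-4 mol / 0.007588 mol photons = 0.043.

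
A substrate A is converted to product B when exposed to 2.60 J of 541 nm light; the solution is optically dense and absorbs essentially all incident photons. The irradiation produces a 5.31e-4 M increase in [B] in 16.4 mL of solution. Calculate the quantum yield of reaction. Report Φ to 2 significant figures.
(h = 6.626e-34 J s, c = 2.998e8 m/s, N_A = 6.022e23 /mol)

Product: (5.31e-4 M)(0.0164 L) = 8.708e-6 mol.
Photon energy at 541 nm: hc/λ = (6.626e-34)(2.998e8)/(541e-9) = 3.672e-19 J.
Photons incident: 2.60 / 3.672e-19 = 7.081e18, i.e. 7.081e18/6.022e23 = 1.176e-5 mol.
Φ = 8.708e-6 mol / 1.176e-5 mol photons = 0.74.

Φ = 0.74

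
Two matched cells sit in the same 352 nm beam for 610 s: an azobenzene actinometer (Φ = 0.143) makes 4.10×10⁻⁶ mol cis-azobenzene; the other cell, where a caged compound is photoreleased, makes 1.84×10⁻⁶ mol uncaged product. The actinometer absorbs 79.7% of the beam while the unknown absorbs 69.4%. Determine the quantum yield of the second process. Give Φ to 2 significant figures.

Φ = 0.074

Photons absorbed by the actinometer: 4.10×10⁻⁶ / 0.143 = 2.867×10⁻⁵ mol.
Incident flux: 2.867×10⁻⁵ / 0.797 = 3.597×10⁻⁵ einstein.
Absorbed by unknown: 0.694 × 3.597×10⁻⁵ = 2.496×10⁻⁵ mol.
Φ(unknown) = 1.84×10⁻⁶ / 2.496×10⁻⁵ = 0.074.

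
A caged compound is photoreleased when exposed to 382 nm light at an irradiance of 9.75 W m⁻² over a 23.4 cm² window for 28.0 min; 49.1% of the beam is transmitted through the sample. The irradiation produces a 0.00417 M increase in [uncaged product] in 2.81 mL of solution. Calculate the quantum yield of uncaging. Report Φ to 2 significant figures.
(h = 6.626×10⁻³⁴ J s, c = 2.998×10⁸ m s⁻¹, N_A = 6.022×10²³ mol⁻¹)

Φ = 0.19

Product: (0.00417 M)(0.00281 L) = 1.172×10⁻⁵ mol.
Photon energy at 382 nm: hc/λ = (6.626×10⁻³⁴)(2.998×10⁸)/(382×10⁻⁹) = 5.200×10⁻¹⁹ J.
Energy delivered: (9.75 W m⁻²)(23.4×10⁻⁴ m²)(1680 s) = 38.33 J.
Photons incident: 38.33 / 5.200×10⁻¹⁹ = 7.371×10¹⁹, i.e. 7.371×10¹⁹/6.022×10²³ = 1.224×10⁻⁴ mol.
Fraction absorbed: 1 − 49.1/100 = 0.5090.
Photons absorbed: 0.5090 × 1.224×10⁻⁴ = 6.230×10⁻⁵ mol.
Φ = 1.172×10⁻⁵ mol / 6.230×10⁻⁵ mol photons = 0.19.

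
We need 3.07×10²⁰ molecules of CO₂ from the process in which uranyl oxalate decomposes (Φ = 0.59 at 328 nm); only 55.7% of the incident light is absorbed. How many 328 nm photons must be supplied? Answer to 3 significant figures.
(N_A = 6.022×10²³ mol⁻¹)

Product: 3.07×10²⁰ / 6.022×10²³ = 5.098×10⁻⁴ mol.
Photons that must be absorbed: 5.098×10⁻⁴ / 0.59 = 8.641×10⁻⁴ mol.
Incident photons needed: 8.641×10⁻⁴ / 0.557 = 0.001551 mol.
Photon count: 0.001551 × 6.022×10²³ = 9.34×10²⁰.

9.34×10²⁰ photons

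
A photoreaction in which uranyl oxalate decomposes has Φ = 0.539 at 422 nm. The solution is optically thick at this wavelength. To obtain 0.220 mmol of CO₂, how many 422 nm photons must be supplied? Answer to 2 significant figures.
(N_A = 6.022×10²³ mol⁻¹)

Product: 0.220 mmol = 2.20×10⁻⁴ mol.
Photons that must be absorbed: 2.20×10⁻⁴ / 0.539 = 4.082×10⁻⁴ mol.
Photon count: 4.082×10⁻⁴ × 6.022×10²³ = 2.5×10²⁰.

2.5×10²⁰ photons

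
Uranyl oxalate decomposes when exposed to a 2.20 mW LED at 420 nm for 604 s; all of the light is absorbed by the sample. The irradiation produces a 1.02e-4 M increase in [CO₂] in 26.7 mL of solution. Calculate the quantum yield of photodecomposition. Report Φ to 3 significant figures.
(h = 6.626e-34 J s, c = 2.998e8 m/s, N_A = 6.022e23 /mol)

Product: (1.02e-4 M)(0.0267 L) = 2.723e-6 mol.
Photon energy at 420 nm: hc/λ = (6.626e-34)(2.998e8)/(420e-9) = 4.730e-19 J.
Energy delivered: (2.20 mW)(604 s) = 1.329 J.
Photons incident: 1.329 / 4.730e-19 = 2.810e18, i.e. 2.810e18/6.022e23 = 4.666e-6 mol.
Φ = 2.723e-6 mol / 4.666e-6 mol photons = 0.584.

Φ = 0.584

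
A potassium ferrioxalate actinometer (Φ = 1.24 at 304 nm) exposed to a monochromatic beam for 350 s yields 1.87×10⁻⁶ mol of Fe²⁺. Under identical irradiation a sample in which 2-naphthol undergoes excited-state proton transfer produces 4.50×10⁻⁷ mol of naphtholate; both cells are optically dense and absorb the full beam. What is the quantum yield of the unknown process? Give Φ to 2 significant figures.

Photons absorbed by the actinometer: 1.87×10⁻⁶ / 1.24 = 1.508×10⁻⁶ mol.
Φ(unknown) = 4.50×10⁻⁷ / 1.508×10⁻⁶ = 0.30.

Φ = 0.30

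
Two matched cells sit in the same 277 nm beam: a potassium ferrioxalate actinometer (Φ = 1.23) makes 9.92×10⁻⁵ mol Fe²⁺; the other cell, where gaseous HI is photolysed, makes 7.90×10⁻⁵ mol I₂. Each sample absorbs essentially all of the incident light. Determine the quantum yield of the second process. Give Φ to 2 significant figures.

Photons absorbed by the actinometer: 9.92×10⁻⁵ / 1.23 = 8.065×10⁻⁵ mol.
Φ(unknown) = 7.90×10⁻⁵ / 8.065×10⁻⁵ = 0.98.

Φ = 0.98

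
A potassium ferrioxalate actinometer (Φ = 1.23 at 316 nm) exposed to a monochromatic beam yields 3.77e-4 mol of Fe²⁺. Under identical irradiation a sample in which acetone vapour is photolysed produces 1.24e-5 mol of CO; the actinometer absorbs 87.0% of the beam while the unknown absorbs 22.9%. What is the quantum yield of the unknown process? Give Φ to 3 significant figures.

Φ = 0.154

Photons absorbed by the actinometer: 3.77e-4 / 1.23 = 3.065e-4 mol.
Incident flux: 3.065e-4 / 0.870 = 3.523e-4 einstein.
Absorbed by unknown: 0.229 × 3.523e-4 = 8.068e-5 mol.
Φ(unknown) = 1.24e-5 / 8.068e-5 = 0.154.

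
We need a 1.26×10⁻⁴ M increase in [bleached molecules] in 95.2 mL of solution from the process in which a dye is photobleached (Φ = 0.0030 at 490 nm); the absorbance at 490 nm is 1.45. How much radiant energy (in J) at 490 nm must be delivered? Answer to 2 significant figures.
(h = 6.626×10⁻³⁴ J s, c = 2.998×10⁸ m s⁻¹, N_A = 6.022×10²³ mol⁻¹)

Product: (1.26×10⁻⁴ M)(0.0952 L) = 1.200×10⁻⁵ mol.
Photons that must be absorbed: 1.200×10⁻⁵ / 0.0030 = 0.004000 mol.
Fraction absorbed: 1 − 10^(−1.45) = 0.9645.
Incident photons needed: 0.004000 / 0.9645 = 0.004147 mol.
Photon energy: hc/λ = 4.054×10⁻¹⁹ J; per mole, 2.441×10⁵ J mol⁻¹.
Energy required: 0.004147 × 2.441×10⁵ = 1000 J.

1000 J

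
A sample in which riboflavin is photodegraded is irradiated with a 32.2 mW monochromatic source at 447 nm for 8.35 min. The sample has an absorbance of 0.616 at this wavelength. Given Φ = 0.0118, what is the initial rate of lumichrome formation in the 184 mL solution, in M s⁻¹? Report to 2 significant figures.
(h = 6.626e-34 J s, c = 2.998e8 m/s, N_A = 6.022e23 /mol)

Photon energy at 447 nm: hc/λ = (6.626e-34)(2.998e8)/(447e-9) = 4.444e-19 J.
Energy delivered: (32.2 mW)(501 s) = 16.13 J.
Photons incident: 16.13 / 4.444e-19 = 3.630e19, i.e. 3.630e19/6.022e23 = 6.028e-5 mol.
Fraction absorbed: 1 − 10^(−0.616) = 0.7579.
Photons absorbed: 0.7579 × 6.028e-5 = 4.569e-5 mol.
Product formed: 0.0118 × 4.569e-5 = 5.391e-7 mol.
Rate: 5.391e-7 mol / (501 s × 0.184 L) = 5.8e-9 M s⁻¹.

5.8e-9 M s⁻¹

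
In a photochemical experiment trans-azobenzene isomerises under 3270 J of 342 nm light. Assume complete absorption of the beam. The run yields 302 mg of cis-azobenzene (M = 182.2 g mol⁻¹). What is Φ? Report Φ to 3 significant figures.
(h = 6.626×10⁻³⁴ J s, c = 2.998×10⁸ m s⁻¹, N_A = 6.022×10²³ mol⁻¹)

Product: 302 mg / 182.2 g mol⁻¹ = 0.001658 mol.
Photon energy at 342 nm: hc/λ = (6.626×10⁻³⁴)(2.998×10⁸)/(342×10⁻⁹) = 5.808×10⁻¹⁹ J.
Photons incident: 3270 / 5.808×10⁻¹⁹ = 5.630×10²¹, i.e. 5.630×10²¹/6.022×10²³ = 0.009349 mol.
Φ = 0.001658 mol / 0.009349 mol photons = 0.177.

Φ = 0.177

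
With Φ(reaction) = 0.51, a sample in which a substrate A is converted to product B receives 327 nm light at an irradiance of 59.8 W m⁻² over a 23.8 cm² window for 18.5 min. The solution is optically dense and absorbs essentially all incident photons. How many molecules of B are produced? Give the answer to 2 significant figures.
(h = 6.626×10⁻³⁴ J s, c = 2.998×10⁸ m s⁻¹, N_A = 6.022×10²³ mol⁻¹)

1.3×10²⁰ molecules

Photon energy at 327 nm: hc/λ = (6.626×10⁻³⁴)(2.998×10⁸)/(327×10⁻⁹) = 6.075×10⁻¹⁹ J.
Energy delivered: (59.8 W m⁻²)(23.8×10⁻⁴ m²)(1110 s) = 158.0 J.
Photons incident: 158.0 / 6.075×10⁻¹⁹ = 2.601×10²⁰, i.e. 2.601×10²⁰/6.022×10²³ = 4.319×10⁻⁴ mol.
Product: Φ × n_abs = 0.51 × 4.319×10⁻⁴ = 2.203×10⁻⁴ mol.
As a count: 2.203×10⁻⁴ × 6.022×10²³ = 1.3×10²⁰.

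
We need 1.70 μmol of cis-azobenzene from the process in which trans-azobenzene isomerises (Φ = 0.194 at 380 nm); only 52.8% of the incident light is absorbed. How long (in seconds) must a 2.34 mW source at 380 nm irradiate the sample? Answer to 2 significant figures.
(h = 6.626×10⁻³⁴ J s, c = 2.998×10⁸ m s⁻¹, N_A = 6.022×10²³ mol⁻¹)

t ≈ 2200 s

Product: 1.70 μmol = 1.70×10⁻⁶ mol.
Photons that must be absorbed: 1.70×10⁻⁶ / 0.194 = 8.763×10⁻⁶ mol.
Incident photons needed: 8.763×10⁻⁶ / 0.528 = 1.660×10⁻⁵ mol.
Photon energy: hc/λ = 5.228×10⁻¹⁹ J; per mole, 3.148×10⁵ J mol⁻¹.
Energy required: 1.660×10⁻⁵ × 3.148×10⁵ = 5.226 J.
Time: 5.226 J / 0.00234 W = 2200 s.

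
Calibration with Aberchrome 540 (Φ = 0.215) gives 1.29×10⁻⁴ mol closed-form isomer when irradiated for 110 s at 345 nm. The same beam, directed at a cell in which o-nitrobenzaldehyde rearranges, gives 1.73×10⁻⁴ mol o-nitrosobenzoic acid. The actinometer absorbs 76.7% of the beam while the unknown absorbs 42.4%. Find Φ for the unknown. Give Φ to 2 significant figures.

Photons absorbed by the actinometer: 1.29×10⁻⁴ / 0.215 = 6.000×10⁻⁴ mol.
Incident flux: 6.000×10⁻⁴ / 0.767 = 7.823×10⁻⁴ einstein.
Absorbed by unknown: 0.424 × 7.823×10⁻⁴ = 3.317×10⁻⁴ mol.
Φ(unknown) = 1.73×10⁻⁴ / 3.317×10⁻⁴ = 0.52.

Φ = 0.52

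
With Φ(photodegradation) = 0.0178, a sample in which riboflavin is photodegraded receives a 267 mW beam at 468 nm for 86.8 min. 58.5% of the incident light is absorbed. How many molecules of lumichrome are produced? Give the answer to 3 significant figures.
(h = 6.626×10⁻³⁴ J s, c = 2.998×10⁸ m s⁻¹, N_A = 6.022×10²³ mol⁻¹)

3.41×10¹⁹ molecules

Photon energy at 468 nm: hc/λ = (6.626×10⁻³⁴)(2.998×10⁸)/(468×10⁻⁹) = 4.245×10⁻¹⁹ J.
Energy delivered: (267 mW)(5208 s) = 1391 J.
Photons incident: 1391 / 4.245×10⁻¹⁹ = 3.277×10²¹, i.e. 3.277×10²¹/6.022×10²³ = 0.005442 mol.
Photons absorbed: 0.585 × 0.005442 = 0.003184 mol.
Product: Φ × n_abs = 0.0178 × 0.003184 = 5.668×10⁻⁵ mol.
As a count: 5.668×10⁻⁵ × 6.022×10²³ = 3.41×10¹⁹.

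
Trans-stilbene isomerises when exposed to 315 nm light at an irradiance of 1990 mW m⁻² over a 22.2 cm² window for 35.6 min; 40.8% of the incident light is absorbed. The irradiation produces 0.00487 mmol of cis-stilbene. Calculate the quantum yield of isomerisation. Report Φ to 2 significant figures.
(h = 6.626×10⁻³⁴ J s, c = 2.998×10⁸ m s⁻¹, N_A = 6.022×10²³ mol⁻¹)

Product: 0.00487 mmol = 4.87×10⁻⁶ mol.
Photon energy at 315 nm: hc/λ = (6.626×10⁻³⁴)(2.998×10⁸)/(315×10⁻⁹) = 6.306×10⁻¹⁹ J.
Energy delivered: (1990 mW m⁻²)(22.2×10⁻⁴ m²)(2136 s) = 9.436 J.
Photons incident: 9.436 / 6.306×10⁻¹⁹ = 1.496×10¹⁹, i.e. 1.496×10¹⁹/6.022×10²³ = 2.484×10⁻⁵ mol.
Photons absorbed: 0.408 × 2.484×10⁻⁵ = 1.013×10⁻⁵ mol.
Φ = 4.87×10⁻⁶ mol / 1.013×10⁻⁵ mol photons = 0.48.

Φ = 0.48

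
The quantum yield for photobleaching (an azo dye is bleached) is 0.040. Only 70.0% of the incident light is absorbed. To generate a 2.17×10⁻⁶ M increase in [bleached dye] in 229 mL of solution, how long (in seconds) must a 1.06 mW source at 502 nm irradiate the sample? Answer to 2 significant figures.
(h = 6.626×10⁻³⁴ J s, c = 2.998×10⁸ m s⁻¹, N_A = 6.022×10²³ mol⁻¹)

Product: (2.17×10⁻⁶ M)(0.229 L) = 4.969×10⁻⁷ mol.
Photons that must be absorbed: 4.969×10⁻⁷ / 0.040 = 1.242×10⁻⁵ mol.
Incident photons needed: 1.242×10⁻⁵ / 0.700 = 1.774×10⁻⁵ mol.
Photon energy: hc/λ = 3.957×10⁻¹⁹ J; per mole, 2.383×10⁵ J mol⁻¹.
Energy required: 1.774×10⁻⁵ × 2.383×10⁵ = 4.227 J.
Time: 4.227 J / 0.00106 W = 4000 s.

t ≈ 4000 s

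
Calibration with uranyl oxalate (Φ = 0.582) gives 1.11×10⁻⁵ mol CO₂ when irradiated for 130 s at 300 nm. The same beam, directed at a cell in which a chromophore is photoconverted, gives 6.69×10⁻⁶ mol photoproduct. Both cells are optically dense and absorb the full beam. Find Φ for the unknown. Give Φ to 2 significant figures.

Photons absorbed by the actinometer: 1.11×10⁻⁵ / 0.582 = 1.907×10⁻⁵ mol.
Φ(unknown) = 6.69×10⁻⁶ / 1.907×10⁻⁵ = 0.35.

Φ = 0.35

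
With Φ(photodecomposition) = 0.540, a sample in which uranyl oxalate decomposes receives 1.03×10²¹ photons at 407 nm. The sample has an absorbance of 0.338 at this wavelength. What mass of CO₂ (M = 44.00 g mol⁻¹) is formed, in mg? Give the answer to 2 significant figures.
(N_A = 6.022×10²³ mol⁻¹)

Moles of photons: 1.03×10²¹ / 6.022×10²³ = 0.001710 mol.
Fraction absorbed: 1 − 10^(−0.338) = 0.5408.
Photons absorbed: 0.5408 × 0.001710 = 9.248×10⁻⁴ mol.
Product: Φ × n_abs = 0.540 × 9.248×10⁻⁴ = 4.994×10⁻⁴ mol.
Mass: 4.994×10⁻⁴ × 44.00 = 0.02197 g = 22 mg.

22 mg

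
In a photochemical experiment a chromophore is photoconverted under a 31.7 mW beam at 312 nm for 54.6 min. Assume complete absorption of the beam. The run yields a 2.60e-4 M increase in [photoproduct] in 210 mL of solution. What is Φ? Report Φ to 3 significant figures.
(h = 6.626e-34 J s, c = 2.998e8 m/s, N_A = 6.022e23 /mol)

Product: (2.60e-4 M)(0.21 L) = 5.460e-5 mol.
Photon energy at 312 nm: hc/λ = (6.626e-34)(2.998e8)/(312e-9) = 6.367e-19 J.
Energy delivered: (31.7 mW)(3276 s) = 103.8 J.
Photons incident: 103.8 / 6.367e-19 = 1.630e20, i.e. 1.630e20/6.022e23 = 2.707e-4 mol.
Φ = 5.460e-5 mol / 2.707e-4 mol photons = 0.202.

Φ = 0.202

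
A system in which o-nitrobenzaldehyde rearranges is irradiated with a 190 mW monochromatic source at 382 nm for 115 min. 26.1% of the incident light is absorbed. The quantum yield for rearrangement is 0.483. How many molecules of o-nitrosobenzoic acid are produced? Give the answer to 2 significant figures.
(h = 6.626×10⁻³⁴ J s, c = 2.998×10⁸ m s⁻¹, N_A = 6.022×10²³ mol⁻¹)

3.2×10²⁰ molecules

Photon energy at 382 nm: hc/λ = (6.626×10⁻³⁴)(2.998×10⁸)/(382×10⁻⁹) = 5.200×10⁻¹⁹ J.
Energy delivered: (190 mW)(6900 s) = 1311 J.
Photons incident: 1311 / 5.200×10⁻¹⁹ = 2.521×10²¹, i.e. 2.521×10²¹/6.022×10²³ = 0.004186 mol.
Photons absorbed: 0.261 × 0.004186 = 0.001093 mol.
Product: Φ × n_abs = 0.483 × 0.001093 = 5.279×10⁻⁴ mol.
As a count: 5.279×10⁻⁴ × 6.022×10²³ = 3.2×10²⁰.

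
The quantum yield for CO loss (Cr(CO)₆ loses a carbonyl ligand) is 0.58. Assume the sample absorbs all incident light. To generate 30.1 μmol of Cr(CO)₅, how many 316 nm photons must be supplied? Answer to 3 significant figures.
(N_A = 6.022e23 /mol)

3.13e19 photons

Product: 30.1 μmol = 3.01e-5 mol.
Photons that must be absorbed: 3.01e-5 / 0.58 = 5.190e-5 mol.
Photon count: 5.190e-5 × 6.022e23 = 3.13e19.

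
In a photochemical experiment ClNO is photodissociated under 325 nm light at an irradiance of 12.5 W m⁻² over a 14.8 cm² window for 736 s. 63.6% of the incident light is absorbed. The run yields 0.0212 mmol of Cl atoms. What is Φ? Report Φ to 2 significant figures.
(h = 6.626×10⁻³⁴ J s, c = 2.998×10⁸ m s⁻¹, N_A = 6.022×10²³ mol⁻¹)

Product: 0.0212 mmol = 2.12×10⁻⁵ mol.
Photon energy at 325 nm: hc/λ = (6.626×10⁻³⁴)(2.998×10⁸)/(325×10⁻⁹) = 6.112×10⁻¹⁹ J.
Energy delivered: (12.5 W m⁻²)(14.8×10⁻⁴ m²)(736 s) = 13.62 J.
Photons incident: 13.62 / 6.112×10⁻¹⁹ = 2.228×10¹⁹, i.e. 2.228×10¹⁹/6.022×10²³ = 3.700×10⁻⁵ mol.
Photons absorbed: 0.636 × 3.700×10⁻⁵ = 2.353×10⁻⁵ mol.
Φ = 2.12×10⁻⁵ mol / 2.353×10⁻⁵ mol photons = 0.90.

Φ = 0.90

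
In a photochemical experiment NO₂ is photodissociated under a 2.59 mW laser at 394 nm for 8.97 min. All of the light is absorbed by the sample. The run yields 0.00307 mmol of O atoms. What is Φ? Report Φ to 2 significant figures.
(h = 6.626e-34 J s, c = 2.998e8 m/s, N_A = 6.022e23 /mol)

Product: 0.00307 mmol = 3.07e-6 mol.
Photon energy at 394 nm: hc/λ = (6.626e-34)(2.998e8)/(394e-9) = 5.042e-19 J.
Energy delivered: (2.59 mW)(538.2 s) = 1.394 J.
Photons incident: 1.394 / 5.042e-19 = 2.765e18, i.e. 2.765e18/6.022e23 = 4.591e-6 mol.
Φ = 3.07e-6 mol / 4.591e-6 mol photons = 0.67.

Φ = 0.67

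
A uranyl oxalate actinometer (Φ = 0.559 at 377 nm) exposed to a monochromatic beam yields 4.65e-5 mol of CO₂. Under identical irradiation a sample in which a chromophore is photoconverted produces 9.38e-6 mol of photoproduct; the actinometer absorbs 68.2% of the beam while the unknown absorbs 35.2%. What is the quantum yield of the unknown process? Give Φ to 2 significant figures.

Φ = 0.22

Photons absorbed by the actinometer: 4.65e-5 / 0.559 = 8.318e-5 mol.
Incident flux: 8.318e-5 / 0.682 = 1.220e-4 einstein.
Absorbed by unknown: 0.352 × 1.220e-4 = 4.294e-5 mol.
Φ(unknown) = 9.38e-6 / 4.294e-5 = 0.22.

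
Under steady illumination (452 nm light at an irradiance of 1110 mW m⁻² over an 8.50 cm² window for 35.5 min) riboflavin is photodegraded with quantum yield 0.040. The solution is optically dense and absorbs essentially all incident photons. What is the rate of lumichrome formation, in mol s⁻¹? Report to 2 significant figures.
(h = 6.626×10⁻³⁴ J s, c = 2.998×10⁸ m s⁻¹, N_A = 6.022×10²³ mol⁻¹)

Photon energy at 452 nm: hc/λ = (6.626×10⁻³⁴)(2.998×10⁸)/(452×10⁻⁹) = 4.395×10⁻¹⁹ J.
Energy delivered: (1110 mW m⁻²)(8.50×10⁻⁴ m²)(2130 s) = 2.010 J.
Photons incident: 2.010 / 4.395×10⁻¹⁹ = 4.573×10¹⁸, i.e. 4.573×10¹⁸/6.022×10²³ = 7.594×10⁻⁶ mol.
Product formed: 0.040 × 7.594×10⁻⁶ = 3.038×10⁻⁷ mol.
Rate: 3.038×10⁻⁷ / 2130 s = 1.4×10⁻¹⁰ mol s⁻¹.

1.4×10⁻¹⁰ mol s⁻¹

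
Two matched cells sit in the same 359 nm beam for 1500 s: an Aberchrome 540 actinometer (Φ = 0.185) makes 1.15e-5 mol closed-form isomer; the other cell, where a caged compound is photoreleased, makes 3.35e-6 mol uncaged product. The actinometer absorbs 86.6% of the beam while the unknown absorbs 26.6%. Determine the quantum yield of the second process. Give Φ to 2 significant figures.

Φ = 0.18

Photons absorbed by the actinometer: 1.15e-5 / 0.185 = 6.216e-5 mol.
Incident flux: 6.216e-5 / 0.866 = 7.178e-5 einstein.
Absorbed by unknown: 0.266 × 7.178e-5 = 1.909e-5 mol.
Φ(unknown) = 3.35e-6 / 1.909e-5 = 0.18.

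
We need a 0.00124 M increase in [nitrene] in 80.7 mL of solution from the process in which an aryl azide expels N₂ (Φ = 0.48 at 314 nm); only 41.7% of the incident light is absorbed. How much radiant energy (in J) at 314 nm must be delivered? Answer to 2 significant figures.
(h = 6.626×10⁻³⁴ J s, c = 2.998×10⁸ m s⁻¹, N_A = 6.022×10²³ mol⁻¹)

Product: (0.00124 M)(0.0807 L) = 1.001×10⁻⁴ mol.
Photons that must be absorbed: 1.001×10⁻⁴ / 0.48 = 2.085×10⁻⁴ mol.
Incident photons needed: 2.085×10⁻⁴ / 0.417 = 5.000×10⁻⁴ mol.
Photon energy: hc/λ = 6.326×10⁻¹⁹ J; per mole, 3.810×10⁵ J mol⁻¹.
Energy required: 5.000×10⁻⁴ × 3.810×10⁵ = 190 J.

190 J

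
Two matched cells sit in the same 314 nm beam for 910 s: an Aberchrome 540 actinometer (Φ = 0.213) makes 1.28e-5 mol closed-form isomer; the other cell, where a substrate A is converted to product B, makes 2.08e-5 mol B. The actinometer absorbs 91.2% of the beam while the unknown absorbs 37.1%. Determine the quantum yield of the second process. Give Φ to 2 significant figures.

Photons absorbed by the actinometer: 1.28e-5 / 0.213 = 6.009e-5 mol.
Incident flux: 6.009e-5 / 0.912 = 6.589e-5 einstein.
Absorbed by unknown: 0.371 × 6.589e-5 = 2.445e-5 mol.
Φ(unknown) = 2.08e-5 / 2.445e-5 = 0.85.

Φ = 0.85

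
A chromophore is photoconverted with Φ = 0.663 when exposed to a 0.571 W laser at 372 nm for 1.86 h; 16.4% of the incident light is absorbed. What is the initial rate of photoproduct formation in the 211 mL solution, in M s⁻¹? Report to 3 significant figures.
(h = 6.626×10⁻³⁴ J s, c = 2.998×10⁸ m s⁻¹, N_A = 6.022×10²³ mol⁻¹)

Photon energy at 372 nm: hc/λ = (6.626×10⁻³⁴)(2.998×10⁸)/(372×10⁻⁹) = 5.340×10⁻¹⁹ J.
Energy delivered: (0.571 W)(6696 s) = 3823 J.
Photons incident: 3823 / 5.340×10⁻¹⁹ = 7.159×10²¹, i.e. 7.159×10²¹/6.022×10²³ = 0.01189 mol.
Photons absorbed: 0.164 × 0.01189 = 0.001950 mol.
Product formed: 0.663 × 0.001950 = 0.001293 mol.
Rate: 0.001293 mol / (6696 s × 0.211 L) = 9.15×10⁻⁷ M s⁻¹.

9.15×10⁻⁷ M s⁻¹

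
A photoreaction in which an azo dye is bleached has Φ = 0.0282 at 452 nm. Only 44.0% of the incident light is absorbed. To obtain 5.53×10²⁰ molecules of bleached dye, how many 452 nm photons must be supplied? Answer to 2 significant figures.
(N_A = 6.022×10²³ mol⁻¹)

4.5×10²² photons

Product: 5.53×10²⁰ / 6.022×10²³ = 9.183×10⁻⁴ mol.
Photons that must be absorbed: 9.183×10⁻⁴ / 0.0282 = 0.03256 mol.
Incident photons needed: 0.03256 / 0.440 = 0.07400 mol.
Photon count: 0.07400 × 6.022×10²³ = 4.5×10²².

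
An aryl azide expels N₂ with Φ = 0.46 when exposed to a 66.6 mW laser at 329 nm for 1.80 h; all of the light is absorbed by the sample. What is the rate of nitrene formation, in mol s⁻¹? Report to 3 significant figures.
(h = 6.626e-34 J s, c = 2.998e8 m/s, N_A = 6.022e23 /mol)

8.43e-8 mol s⁻¹

Photon energy at 329 nm: hc/λ = (6.626e-34)(2.998e8)/(329e-9) = 6.038e-19 J.
Energy delivered: (66.6 mW)(6480 s) = 431.6 J.
Photons incident: 431.6 / 6.038e-19 = 7.148e20, i.e. 7.148e20/6.022e23 = 0.001187 mol.
Product formed: 0.46 × 0.001187 = 5.460e-4 mol.
Rate: 5.460e-4 / 6480 s = 8.43e-8 mol s⁻¹.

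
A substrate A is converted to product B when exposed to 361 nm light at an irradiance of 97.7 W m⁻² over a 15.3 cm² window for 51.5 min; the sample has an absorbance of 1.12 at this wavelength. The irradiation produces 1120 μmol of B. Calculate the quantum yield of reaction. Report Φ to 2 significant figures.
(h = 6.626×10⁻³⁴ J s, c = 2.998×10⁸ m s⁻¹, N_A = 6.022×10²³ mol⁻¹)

Product: 1120 μmol = 0.00112 mol.
Photon energy at 361 nm: hc/λ = (6.626×10⁻³⁴)(2.998×10⁸)/(361×10⁻⁹) = 5.503×10⁻¹⁹ J.
Energy delivered: (97.7 W m⁻²)(15.3×10⁻⁴ m²)(3090 s) = 461.9 J.
Photons incident: 461.9 / 5.503×10⁻¹⁹ = 8.394×10²⁰, i.e. 8.394×10²⁰/6.022×10²³ = 0.001394 mol.
Fraction absorbed: 1 − 10^(−1.12) = 0.9241.
Photons absorbed: 0.9241 × 0.001394 = 0.001288 mol.
Φ = 0.00112 mol / 0.001288 mol photons = 0.87.

Φ = 0.87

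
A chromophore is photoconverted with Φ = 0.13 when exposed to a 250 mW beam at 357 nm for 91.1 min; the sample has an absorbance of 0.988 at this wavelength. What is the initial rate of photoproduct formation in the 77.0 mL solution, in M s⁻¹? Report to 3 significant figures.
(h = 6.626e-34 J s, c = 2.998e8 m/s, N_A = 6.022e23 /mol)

Photon energy at 357 nm: hc/λ = (6.626e-34)(2.998e8)/(357e-9) = 5.564e-19 J.
Energy delivered: (250 mW)(5466 s) = 1367 J.
Photons incident: 1367 / 5.564e-19 = 2.457e21, i.e. 2.457e21/6.022e23 = 0.004080 mol.
Fraction absorbed: 1 − 10^(−0.988) = 0.8972.
Photons absorbed: 0.8972 × 0.004080 = 0.003661 mol.
Product formed: 0.13 × 0.003661 = 4.759e-4 mol.
Rate: 4.759e-4 mol / (5466 s × 0.077 L) = 1.13e-6 M s⁻¹.

1.13e-6 M s⁻¹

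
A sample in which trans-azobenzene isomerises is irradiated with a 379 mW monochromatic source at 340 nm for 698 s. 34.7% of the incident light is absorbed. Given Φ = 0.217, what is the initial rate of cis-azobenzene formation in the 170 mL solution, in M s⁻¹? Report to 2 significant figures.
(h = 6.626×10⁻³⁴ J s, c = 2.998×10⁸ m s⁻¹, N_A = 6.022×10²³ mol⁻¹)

4.8×10⁻⁷ M s⁻¹

Photon energy at 340 nm: hc/λ = (6.626×10⁻³⁴)(2.998×10⁸)/(340×10⁻⁹) = 5.843×10⁻¹⁹ J.
Energy delivered: (379 mW)(698 s) = 264.5 J.
Photons incident: 264.5 / 5.843×10⁻¹⁹ = 4.527×10²⁰, i.e. 4.527×10²⁰/6.022×10²³ = 7.517×10⁻⁴ mol.
Photons absorbed: 0.347 × 7.517×10⁻⁴ = 2.608×10⁻⁴ mol.
Product formed: 0.217 × 2.608×10⁻⁴ = 5.659×10⁻⁵ mol.
Rate: 5.659×10⁻⁵ mol / (698 s × 0.17 L) = 4.8×10⁻⁷ M s⁻¹.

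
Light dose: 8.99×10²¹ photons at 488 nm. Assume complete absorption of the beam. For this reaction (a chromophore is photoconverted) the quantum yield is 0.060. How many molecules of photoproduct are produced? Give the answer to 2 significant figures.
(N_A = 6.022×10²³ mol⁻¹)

5.4×10²⁰ molecules

Moles of photons: 8.99×10²¹ / 6.022×10²³ = 0.01493 mol.
Product: Φ × n_abs = 0.060 × 0.01493 = 8.958×10⁻⁴ mol.
As a count: 8.958×10⁻⁴ × 6.022×10²³ = 5.4×10²⁰.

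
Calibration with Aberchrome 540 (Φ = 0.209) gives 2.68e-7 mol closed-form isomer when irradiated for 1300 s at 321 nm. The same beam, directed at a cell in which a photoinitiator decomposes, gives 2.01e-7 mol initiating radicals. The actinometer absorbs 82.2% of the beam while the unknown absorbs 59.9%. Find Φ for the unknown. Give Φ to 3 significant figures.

Photons absorbed by the actinometer: 2.68e-7 / 0.209 = 1.282e-6 mol.
Incident flux: 1.282e-6 / 0.822 = 1.560e-6 einstein.
Absorbed by unknown: 0.599 × 1.560e-6 = 9.344e-7 mol.
Φ(unknown) = 2.01e-7 / 9.344e-7 = 0.215.

Φ = 0.215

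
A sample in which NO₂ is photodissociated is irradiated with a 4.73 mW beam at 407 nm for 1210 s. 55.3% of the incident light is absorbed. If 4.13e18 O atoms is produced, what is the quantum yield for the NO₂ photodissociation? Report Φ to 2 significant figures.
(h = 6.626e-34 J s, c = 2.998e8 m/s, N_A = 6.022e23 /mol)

Product: 4.13e18 / 6.022e23 = 6.858e-6 mol.
Photon energy at 407 nm: hc/λ = (6.626e-34)(2.998e8)/(407e-9) = 4.881e-19 J.
Energy delivered: (4.73 mW)(1210 s) = 5.723 J.
Photons incident: 5.723 / 4.881e-19 = 1.173e19, i.e. 1.173e19/6.022e23 = 1.948e-5 mol.
Photons absorbed: 0.553 × 1.948e-5 = 1.077e-5 mol.
Φ = 6.858e-6 mol / 1.077e-5 mol photons = 0.64.

Φ = 0.64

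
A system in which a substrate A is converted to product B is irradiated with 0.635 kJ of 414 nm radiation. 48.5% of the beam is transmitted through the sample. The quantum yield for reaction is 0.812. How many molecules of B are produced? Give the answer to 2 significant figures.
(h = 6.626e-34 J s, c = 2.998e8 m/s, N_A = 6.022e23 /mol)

Photon energy at 414 nm: hc/λ = (6.626e-34)(2.998e8)/(414e-9) = 4.798e-19 J.
Incident energy: 0.635 kJ = 635 J.
Photons incident: 635 / 4.798e-19 = 1.323e21, i.e. 1.323e21/6.022e23 = 0.002197 mol.
Fraction absorbed: 1 − 48.5/100 = 0.5150.
Photons absorbed: 0.5150 × 0.002197 = 0.001131 mol.
Product: Φ × n_abs = 0.812 × 0.001131 = 9.184e-4 mol.
As a count: 9.184e-4 × 6.022e23 = 5.5e20.

5.5e20 molecules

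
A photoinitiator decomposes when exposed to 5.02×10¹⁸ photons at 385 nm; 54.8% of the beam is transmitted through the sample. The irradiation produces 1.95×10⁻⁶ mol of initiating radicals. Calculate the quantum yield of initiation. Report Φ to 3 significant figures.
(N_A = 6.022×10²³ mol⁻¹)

Φ = 0.518

Moles of photons: 5.02×10¹⁸ / 6.022×10²³ = 8.336×10⁻⁶ mol.
Fraction absorbed: 1 − 54.8/100 = 0.4520.
Photons absorbed: 0.4520 × 8.336×10⁻⁶ = 3.768×10⁻⁶ mol.
Φ = 1.95×10⁻⁶ mol / 3.768×10⁻⁶ mol photons = 0.518.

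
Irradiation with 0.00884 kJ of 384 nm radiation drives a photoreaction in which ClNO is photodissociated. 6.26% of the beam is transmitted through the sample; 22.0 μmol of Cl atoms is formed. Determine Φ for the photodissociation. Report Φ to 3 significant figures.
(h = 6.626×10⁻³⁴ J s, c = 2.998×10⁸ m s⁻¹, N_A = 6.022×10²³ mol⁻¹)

Φ = 0.827

Product: 22.0 μmol = 2.20×10⁻⁵ mol.
Photon energy at 384 nm: hc/λ = (6.626×10⁻³⁴)(2.998×10⁸)/(384×10⁻⁹) = 5.173×10⁻¹⁹ J.
Incident energy: 0.00884 kJ = 8.84 J.
Photons incident: 8.84 / 5.173×10⁻¹⁹ = 1.709×10¹⁹, i.e. 1.709×10¹⁹/6.022×10²³ = 2.838×10⁻⁵ mol.
Fraction absorbed: 1 − 6.26/100 = 0.9374.
Photons absorbed: 0.9374 × 2.838×10⁻⁵ = 2.660×10⁻⁵ mol.
Φ = 2.20×10⁻⁵ mol / 2.660×10⁻⁵ mol photons = 0.827.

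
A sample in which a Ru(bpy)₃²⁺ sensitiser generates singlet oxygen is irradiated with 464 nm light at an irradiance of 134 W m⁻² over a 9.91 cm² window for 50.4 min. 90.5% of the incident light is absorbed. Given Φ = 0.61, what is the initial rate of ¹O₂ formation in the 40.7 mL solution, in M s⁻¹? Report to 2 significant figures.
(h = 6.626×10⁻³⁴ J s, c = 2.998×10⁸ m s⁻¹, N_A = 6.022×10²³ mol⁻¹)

7.0×10⁻⁶ M s⁻¹

Photon energy at 464 nm: hc/λ = (6.626×10⁻³⁴)(2.998×10⁸)/(464×10⁻⁹) = 4.281×10⁻¹⁹ J.
Energy delivered: (134 W m⁻²)(9.91×10⁻⁴ m²)(3024 s) = 401.6 J.
Photons incident: 401.6 / 4.281×10⁻¹⁹ = 9.381×10²⁰, i.e. 9.381×10²⁰/6.022×10²³ = 0.001558 mol.
Photons absorbed: 0.905 × 0.001558 = 0.001410 mol.
Product formed: 0.61 × 0.001410 = 8.601×10⁻⁴ mol.
Rate: 8.601×10⁻⁴ mol / (3024 s × 0.0407 L) = 7.0×10⁻⁶ M s⁻¹.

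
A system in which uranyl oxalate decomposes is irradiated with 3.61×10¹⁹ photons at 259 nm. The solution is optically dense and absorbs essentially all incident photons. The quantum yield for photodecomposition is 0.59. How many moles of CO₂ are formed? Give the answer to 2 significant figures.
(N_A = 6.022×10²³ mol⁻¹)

Moles of photons: 3.61×10¹⁹ / 6.022×10²³ = 5.995×10⁻⁵ mol.
Product: Φ × n_abs = 0.59 × 5.995×10⁻⁵ = 3.537×10⁻⁵ mol.

3.5×10⁻⁵ mol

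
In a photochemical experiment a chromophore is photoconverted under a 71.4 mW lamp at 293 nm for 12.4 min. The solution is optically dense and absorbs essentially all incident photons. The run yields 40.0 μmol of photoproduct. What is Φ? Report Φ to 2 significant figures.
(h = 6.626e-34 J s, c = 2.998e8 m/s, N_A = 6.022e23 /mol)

Φ = 0.31

Product: 40.0 μmol = 4.00e-5 mol.
Photon energy at 293 nm: hc/λ = (6.626e-34)(2.998e8)/(293e-9) = 6.780e-19 J.
Energy delivered: (71.4 mW)(744 s) = 53.12 J.
Photons incident: 53.12 / 6.780e-19 = 7.835e19, i.e. 7.835e19/6.022e23 = 1.301e-4 mol.
Φ = 4.00e-5 mol / 1.301e-4 mol photons = 0.31.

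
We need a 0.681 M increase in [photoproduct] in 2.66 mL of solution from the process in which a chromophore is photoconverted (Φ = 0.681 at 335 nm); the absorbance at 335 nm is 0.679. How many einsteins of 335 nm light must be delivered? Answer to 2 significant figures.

Product: (0.681 M)(0.00266 L) = 0.001811 mol.
Photons that must be absorbed: 0.001811 / 0.681 = 0.002659 mol.
Fraction absorbed: 1 − 10^(−0.679) = 0.7906.
Incident photons needed: 0.002659 / 0.7906 = 0.003363 mol.

0.0034 einstein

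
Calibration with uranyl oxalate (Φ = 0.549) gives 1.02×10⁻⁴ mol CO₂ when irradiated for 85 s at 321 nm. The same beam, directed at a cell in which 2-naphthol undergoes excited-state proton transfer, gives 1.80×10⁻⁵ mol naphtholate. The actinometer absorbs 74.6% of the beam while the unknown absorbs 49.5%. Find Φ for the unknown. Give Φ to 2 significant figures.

Photons absorbed by the actinometer: 1.02×10⁻⁴ / 0.549 = 1.858×10⁻⁴ mol.
Incident flux: 1.858×10⁻⁴ / 0.746 = 2.491×10⁻⁴ einstein.
Absorbed by unknown: 0.495 × 2.491×10⁻⁴ = 1.233×10⁻⁴ mol.
Φ(unknown) = 1.80×10⁻⁵ / 1.233×10⁻⁴ = 0.15.

Φ = 0.15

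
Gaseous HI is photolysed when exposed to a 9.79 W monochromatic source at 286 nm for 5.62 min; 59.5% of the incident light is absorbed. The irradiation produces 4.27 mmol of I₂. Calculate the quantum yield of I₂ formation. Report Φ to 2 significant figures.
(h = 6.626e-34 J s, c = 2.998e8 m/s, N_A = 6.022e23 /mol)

Φ = 0.91

Product: 4.27 mmol = 0.00427 mol.
Photon energy at 286 nm: hc/λ = (6.626e-34)(2.998e8)/(286e-9) = 6.946e-19 J.
Energy delivered: (9.79 W)(337.2 s) = 3301 J.
Photons incident: 3301 / 6.946e-19 = 4.752e21, i.e. 4.752e21/6.022e23 = 0.007891 mol.
Photons absorbed: 0.595 × 0.007891 = 0.004695 mol.
Φ = 0.00427 mol / 0.004695 mol photons = 0.91.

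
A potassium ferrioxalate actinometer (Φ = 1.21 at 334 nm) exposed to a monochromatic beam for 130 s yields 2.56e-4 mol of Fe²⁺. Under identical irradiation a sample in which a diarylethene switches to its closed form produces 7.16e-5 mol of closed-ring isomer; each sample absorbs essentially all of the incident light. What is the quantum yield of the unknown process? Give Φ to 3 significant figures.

Φ = 0.338

Photons absorbed by the actinometer: 2.56e-4 / 1.21 = 2.116e-4 mol.
Φ(unknown) = 7.16e-5 / 2.116e-4 = 0.338.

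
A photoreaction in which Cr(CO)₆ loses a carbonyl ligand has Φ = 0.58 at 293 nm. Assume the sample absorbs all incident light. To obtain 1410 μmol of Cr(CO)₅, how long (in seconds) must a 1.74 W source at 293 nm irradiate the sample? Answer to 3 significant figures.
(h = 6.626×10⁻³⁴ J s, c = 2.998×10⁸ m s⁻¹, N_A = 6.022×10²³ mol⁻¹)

t ≈ 570 s

Product: 1410 μmol = 0.00141 mol.
Photons that must be absorbed: 0.00141 / 0.58 = 0.002431 mol.
Photon energy: hc/λ = 6.780×10⁻¹⁹ J; per mole, 4.083×10⁵ J mol⁻¹.
Energy required: 0.002431 × 4.083×10⁵ = 992.6 J.
Time: 992.6 J / 1.74 W = 570 s.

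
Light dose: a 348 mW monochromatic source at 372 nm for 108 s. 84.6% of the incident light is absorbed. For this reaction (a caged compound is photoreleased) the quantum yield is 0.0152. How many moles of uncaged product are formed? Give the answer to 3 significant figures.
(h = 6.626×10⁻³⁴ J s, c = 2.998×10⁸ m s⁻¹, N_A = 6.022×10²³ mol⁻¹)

Photon energy at 372 nm: hc/λ = (6.626×10⁻³⁴)(2.998×10⁸)/(372×10⁻⁹) = 5.340×10⁻¹⁹ J.
Energy delivered: (348 mW)(108 s) = 37.58 J.
Photons incident: 37.58 / 5.340×10⁻¹⁹ = 7.037×10¹⁹, i.e. 7.037×10¹⁹/6.022×10²³ = 1.169×10⁻⁴ mol.
Photons absorbed: 0.846 × 1.169×10⁻⁴ = 9.890×10⁻⁵ mol.
Product: Φ × n_abs = 0.0152 × 9.890×10⁻⁵ = 1.503×10⁻⁶ mol.

1.50×10⁻⁶ mol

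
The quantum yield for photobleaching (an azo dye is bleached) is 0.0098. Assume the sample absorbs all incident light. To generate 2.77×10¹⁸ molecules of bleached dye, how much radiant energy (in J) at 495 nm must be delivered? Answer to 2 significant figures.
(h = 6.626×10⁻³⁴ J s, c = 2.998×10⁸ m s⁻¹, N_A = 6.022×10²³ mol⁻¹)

Product: 2.77×10¹⁸ / 6.022×10²³ = 4.600×10⁻⁶ mol.
Photons that must be absorbed: 4.600×10⁻⁶ / 0.0098 = 4.694×10⁻⁴ mol.
Photon energy: hc/λ = 4.013×10⁻¹⁹ J; per mole, 2.417×10⁵ J mol⁻¹.
Energy required: 4.694×10⁻⁴ × 2.417×10⁵ = 110 J.

110 J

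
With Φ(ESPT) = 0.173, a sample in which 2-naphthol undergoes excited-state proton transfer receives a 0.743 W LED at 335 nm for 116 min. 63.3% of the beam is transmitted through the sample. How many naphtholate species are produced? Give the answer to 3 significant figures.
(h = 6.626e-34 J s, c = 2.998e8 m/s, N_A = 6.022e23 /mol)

5.54e20 species

Photon energy at 335 nm: hc/λ = (6.626e-34)(2.998e8)/(335e-9) = 5.930e-19 J.
Energy delivered: (0.743 W)(6960 s) = 5171 J.
Photons incident: 5171 / 5.930e-19 = 8.720e21, i.e. 8.720e21/6.022e23 = 0.01448 mol.
Fraction absorbed: 1 − 63.3/100 = 0.3670.
Photons absorbed: 0.3670 × 0.01448 = 0.005314 mol.
Product: Φ × n_abs = 0.173 × 0.005314 = 9.193e-4 mol.
As a count: 9.193e-4 × 6.022e23 = 5.54e20.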